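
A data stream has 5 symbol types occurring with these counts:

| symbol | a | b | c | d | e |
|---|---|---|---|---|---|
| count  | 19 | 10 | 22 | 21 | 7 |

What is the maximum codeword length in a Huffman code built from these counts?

Merge the two lowest-weight nodes at each step:
combine e(7), b(10) → 17
combine 17, a(19) → 36
combine d(21), c(22) → 43
combine 36, 43 → 79
The rarest symbols sit at the bottom; the longest codeword is 3 bits.

3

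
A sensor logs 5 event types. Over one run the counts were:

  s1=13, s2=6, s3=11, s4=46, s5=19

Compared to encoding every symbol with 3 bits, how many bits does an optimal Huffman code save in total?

94

Fixed-length: 3 bits × 95 symbols = 285 bits.
Huffman merges:
merge s2(6) and s3(11): 17
merge s1(13) and 17: 30
merge s5(19) and 30: 49
merge s4(46) and 49: 95
Huffman total = 17 + 30 + 49 + 95 = 191 bits.
Saving = 285 − 191 = 94 bits.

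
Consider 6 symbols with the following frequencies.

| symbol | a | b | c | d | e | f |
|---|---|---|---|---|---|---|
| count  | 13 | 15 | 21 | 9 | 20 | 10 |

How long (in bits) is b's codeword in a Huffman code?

3

Build the tree from the bottom:
d(9) + f(10) → 19
a(13) + b(15) → 28
19 + e(20) → 39
c(21) + 28 → 49
39 + 49 → 88
The subtree containing b is merged 3 times, so code length = 3.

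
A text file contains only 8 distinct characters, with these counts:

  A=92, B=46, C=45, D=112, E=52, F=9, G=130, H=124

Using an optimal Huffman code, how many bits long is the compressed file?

Merge the two smallest weights repeatedly:
combine F(9), C(45) → 54
combine B(46), E(52) → 98
combine 54, A(92) → 146
combine 98, D(112) → 210
combine H(124), G(130) → 254
combine 146, 210 → 356
combine 254, 356 → 610
Total encoded bits = sum of merged weights = 54 + 98 + 146 + 210 + 254 + 356 + 610 = 1728.

1728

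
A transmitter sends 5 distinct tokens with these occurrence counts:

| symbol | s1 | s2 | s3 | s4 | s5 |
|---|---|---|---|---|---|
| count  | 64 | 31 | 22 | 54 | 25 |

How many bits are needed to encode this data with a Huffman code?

Build the Huffman tree bottom-up:
s3(22) + s5(25) → 47
s2(31) + 47 → 78
s4(54) + s1(64) → 118
78 + 118 → 196
Each symbol's bit-cost is frequency × depth; summing gives 439 bits (equivalently 47 + 78 + 118 + 196).

439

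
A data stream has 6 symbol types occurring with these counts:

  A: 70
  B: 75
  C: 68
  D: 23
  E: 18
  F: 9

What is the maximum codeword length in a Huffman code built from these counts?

Merge the two lowest-weight nodes at each step:
combine F(9), E(18) → 27
combine D(23), 27 → 50
combine 50, C(68) → 118
combine A(70), B(75) → 145
combine 118, 145 → 263
The first pair merged (F, E) ends up deepest, at depth 4.

4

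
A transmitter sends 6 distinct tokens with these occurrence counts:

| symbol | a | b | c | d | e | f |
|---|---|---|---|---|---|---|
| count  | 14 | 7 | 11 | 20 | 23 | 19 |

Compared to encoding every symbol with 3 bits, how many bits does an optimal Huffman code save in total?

Fixed-length: 3 bits × 94 symbols = 282 bits.
Huffman merges:
b(7) + c(11) → 18
a(14) + 18 → 32
f(19) + d(20) → 39
e(23) + 32 → 55
39 + 55 → 94
Huffman total = 18 + 32 + 39 + 55 + 94 = 238 bits.
Saving = 282 − 238 = 44 bits.

44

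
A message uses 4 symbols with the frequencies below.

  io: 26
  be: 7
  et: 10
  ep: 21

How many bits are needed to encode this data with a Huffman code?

Greedily combine the two least-frequent nodes:
be(7) + et(10) → 17
17 + ep(21) → 38
io(26) + 38 → 64
The encoded length is the sum of every internal node's weight: 17 + 38 + 64 = 119 bits.

119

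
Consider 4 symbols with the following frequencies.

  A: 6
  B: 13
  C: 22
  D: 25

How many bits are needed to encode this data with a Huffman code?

Greedily combine the two least-frequent nodes:
merge A(6) and B(13): 19
merge 19 and C(22): 41
merge D(25) and 41: 66
Each symbol's bit-cost is frequency × depth; summing gives 126 bits (equivalently 19 + 41 + 66).

126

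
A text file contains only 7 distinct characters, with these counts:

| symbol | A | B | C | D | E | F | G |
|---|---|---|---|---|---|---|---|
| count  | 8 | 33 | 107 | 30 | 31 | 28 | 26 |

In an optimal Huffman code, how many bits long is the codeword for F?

4

Repeatedly merge the two smallest:
A(8) + G(26) → 34
F(28) + D(30) → 58
E(31) + B(33) → 64
34 + 58 → 92
64 + 92 → 156
C(107) + 156 → 263
The subtree containing F is merged 4 times, so code length = 4.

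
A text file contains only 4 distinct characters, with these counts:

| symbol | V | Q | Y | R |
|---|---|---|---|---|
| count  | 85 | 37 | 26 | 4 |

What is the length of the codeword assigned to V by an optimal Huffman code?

1

Repeatedly merge the two smallest:
combine R(4), Y(26) → 30
combine 30, Q(37) → 67
combine 67, V(85) → 152
V is merged only at the final step, so code length = 1.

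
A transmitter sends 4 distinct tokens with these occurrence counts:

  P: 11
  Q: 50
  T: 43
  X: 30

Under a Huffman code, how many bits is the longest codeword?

3

Merge the two lowest-weight nodes at each step:
combine P(11), X(30) → 41
combine 41, T(43) → 84
combine Q(50), 84 → 134
Maximum depth reached is 3.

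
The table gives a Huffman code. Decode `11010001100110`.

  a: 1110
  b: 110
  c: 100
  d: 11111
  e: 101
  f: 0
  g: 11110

bcfbfb

Read left to right; each codeword is recognised as soon as it completes (prefix code):
  110→b | 100→c | 0→f | 110→b | 0→f | 110→b
Decoded message: bcfbfb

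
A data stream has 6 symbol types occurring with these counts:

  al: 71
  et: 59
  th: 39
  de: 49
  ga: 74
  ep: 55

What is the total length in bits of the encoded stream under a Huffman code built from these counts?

Greedily combine the two least-frequent nodes:
th(39) + de(49) → 88
ep(55) + et(59) → 114
al(71) + ga(74) → 145
88 + 114 → 202
145 + 202 → 347
Total encoded bits = sum of merged weights = 88 + 114 + 145 + 202 + 347 = 896.

896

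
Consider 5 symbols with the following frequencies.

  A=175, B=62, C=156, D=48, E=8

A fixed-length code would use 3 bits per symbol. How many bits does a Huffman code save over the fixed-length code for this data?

Fixed-length: 3 bits × 449 symbols = 1347 bits.
Huffman merges:
merge E(8) and D(48): 56
merge 56 and B(62): 118
merge 118 and C(156): 274
merge A(175) and 274: 449
Huffman total = 56 + 118 + 274 + 449 = 897 bits.
Saving = 1347 − 897 = 450 bits.

450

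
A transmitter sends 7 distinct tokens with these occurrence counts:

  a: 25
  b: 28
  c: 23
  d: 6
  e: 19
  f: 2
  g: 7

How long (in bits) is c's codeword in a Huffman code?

2

Repeatedly merge the two smallest:
merge f(2) and d(6): 8
merge g(7) and 8: 15
merge 15 and e(19): 34
merge c(23) and a(25): 48
merge b(28) and 34: 62
merge 48 and 62: 110
c sits 2 levels below the root, so its codeword is 2 bits.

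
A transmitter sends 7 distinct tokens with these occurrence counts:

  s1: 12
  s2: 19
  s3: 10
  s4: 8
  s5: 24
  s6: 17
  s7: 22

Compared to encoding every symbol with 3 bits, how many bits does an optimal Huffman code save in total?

Fixed-length: 3 bits × 112 symbols = 336 bits.
Huffman merges:
s4(8) + s3(10) → 18
s1(12) + s6(17) → 29
18 + s2(19) → 37
s7(22) + s5(24) → 46
29 + 37 → 66
46 + 66 → 112
Huffman total = 18 + 29 + 37 + 46 + 66 + 112 = 308 bits.
Saving = 336 − 308 = 28 bits.

28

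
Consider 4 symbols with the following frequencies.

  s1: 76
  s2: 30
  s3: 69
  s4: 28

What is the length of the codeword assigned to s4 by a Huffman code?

3

Huffman merges, smallest pair first:
s4(28) + s2(30) → 58
58 + s3(69) → 127
s1(76) + 127 → 203
s4 sits 3 levels below the root, so its codeword is 3 bits.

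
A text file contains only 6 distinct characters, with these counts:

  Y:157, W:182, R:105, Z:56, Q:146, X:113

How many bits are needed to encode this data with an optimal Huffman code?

1938

Greedily combine the two least-frequent nodes:
combine Z(56), R(105) → 161
combine X(113), Q(146) → 259
combine Y(157), 161 → 318
combine W(182), 259 → 441
combine 318, 441 → 759
Each symbol's bit-cost is frequency × depth; summing gives 1938 bits (equivalently 161 + 259 + 318 + 441 + 759).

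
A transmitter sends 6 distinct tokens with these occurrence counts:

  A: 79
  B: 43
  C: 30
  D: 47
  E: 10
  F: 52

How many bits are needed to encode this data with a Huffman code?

Build the Huffman tree bottom-up:
E(10) + C(30) → 40
40 + B(43) → 83
D(47) + F(52) → 99
A(79) + 83 → 162
99 + 162 → 261
Each symbol's bit-cost is frequency × depth; summing gives 645 bits (equivalently 40 + 83 + 99 + 162 + 261).

645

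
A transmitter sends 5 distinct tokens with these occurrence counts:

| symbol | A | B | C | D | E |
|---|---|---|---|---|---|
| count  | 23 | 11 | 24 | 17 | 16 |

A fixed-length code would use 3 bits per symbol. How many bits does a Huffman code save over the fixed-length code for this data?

64

Fixed-length: 3 bits × 91 symbols = 273 bits.
Huffman merges:
B(11) + E(16) → 27
D(17) + A(23) → 40
C(24) + 27 → 51
40 + 51 → 91
Huffman total = 27 + 40 + 51 + 91 = 209 bits.
Saving = 273 − 209 = 64 bits.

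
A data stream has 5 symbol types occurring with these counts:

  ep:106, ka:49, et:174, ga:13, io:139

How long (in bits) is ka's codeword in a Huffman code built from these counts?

Build the tree from the bottom:
ga(13) + ka(49) → 62
62 + ep(106) → 168
io(139) + 168 → 307
et(174) + 307 → 481
ka sits 4 levels below the root, so its codeword is 4 bits.

4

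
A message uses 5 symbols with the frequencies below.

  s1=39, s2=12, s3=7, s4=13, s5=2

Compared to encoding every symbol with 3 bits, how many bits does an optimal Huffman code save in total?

Fixed-length: 3 bits × 73 symbols = 219 bits.
Huffman merges:
combine s5(2), s3(7) → 9
combine 9, s2(12) → 21
combine s4(13), 21 → 34
combine 34, s1(39) → 73
Huffman total = 9 + 21 + 34 + 73 = 137 bits.
Saving = 219 − 137 = 82 bits.

82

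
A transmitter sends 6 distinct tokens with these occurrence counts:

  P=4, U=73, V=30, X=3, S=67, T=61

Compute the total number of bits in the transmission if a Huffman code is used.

520

Merge the two smallest weights repeatedly:
merge X(3) and P(4): 7
merge 7 and V(30): 37
merge 37 and T(61): 98
merge S(67) and U(73): 140
merge 98 and 140: 238
Total encoded bits = sum of merged weights = 7 + 37 + 98 + 140 + 238 = 520.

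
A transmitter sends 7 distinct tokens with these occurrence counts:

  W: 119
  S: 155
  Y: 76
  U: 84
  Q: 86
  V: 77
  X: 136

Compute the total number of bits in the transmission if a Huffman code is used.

2044

Merge the two smallest weights repeatedly:
Y(76) + V(77) → 153
U(84) + Q(86) → 170
W(119) + X(136) → 255
153 + S(155) → 308
170 + 255 → 425
308 + 425 → 733
Each symbol's bit-cost is frequency × depth; summing gives 2044 bits (equivalently 153 + 170 + 255 + 308 + 425 + 733).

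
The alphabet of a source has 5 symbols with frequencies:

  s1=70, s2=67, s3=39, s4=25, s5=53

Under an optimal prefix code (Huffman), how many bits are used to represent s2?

2

Huffman merges, smallest pair first:
combine s4(25), s3(39) → 64
combine s5(53), 64 → 117
combine s2(67), s1(70) → 137
combine 117, 137 → 254
s2's leaf is at depth 2, giving a 2-bit codeword.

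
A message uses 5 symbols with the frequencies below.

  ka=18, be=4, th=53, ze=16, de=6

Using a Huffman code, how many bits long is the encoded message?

177

Build the Huffman tree bottom-up:
combine be(4), de(6) → 10
combine 10, ze(16) → 26
combine ka(18), 26 → 44
combine 44, th(53) → 97
Each symbol's bit-cost is frequency × depth; summing gives 177 bits (equivalently 10 + 26 + 44 + 97).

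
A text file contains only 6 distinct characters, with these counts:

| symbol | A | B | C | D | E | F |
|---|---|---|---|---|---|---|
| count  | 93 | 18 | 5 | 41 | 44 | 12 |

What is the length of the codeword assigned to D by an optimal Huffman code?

3

Build the tree from the bottom:
combine C(5), F(12) → 17
combine 17, B(18) → 35
combine 35, D(41) → 76
combine E(44), 76 → 120
combine A(93), 120 → 213
D's leaf is at depth 3, giving a 3-bit codeword.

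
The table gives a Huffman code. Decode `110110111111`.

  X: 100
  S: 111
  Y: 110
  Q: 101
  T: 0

YYSS

Read left to right; each codeword is recognised as soon as it completes (prefix code):
  110→Y | 110→Y | 111→S | 111→S
Decoded message: YYSS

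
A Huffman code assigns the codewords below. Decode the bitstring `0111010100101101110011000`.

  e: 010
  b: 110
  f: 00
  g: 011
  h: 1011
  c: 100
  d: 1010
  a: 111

gdchgcbf

Read left to right; each codeword is recognised as soon as it completes (prefix code):
  011→g | 1010→d | 100→c | 1011→h | 011→g | 100→c | 110→b | 00→f
Decoded message: gdchgcbf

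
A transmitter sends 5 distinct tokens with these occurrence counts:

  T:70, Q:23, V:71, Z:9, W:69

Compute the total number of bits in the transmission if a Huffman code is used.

Greedily combine the two least-frequent nodes:
combine Z(9), Q(23) → 32
combine 32, W(69) → 101
combine T(70), V(71) → 141
combine 101, 141 → 242
Total encoded bits = sum of merged weights = 32 + 101 + 141 + 242 = 516.

516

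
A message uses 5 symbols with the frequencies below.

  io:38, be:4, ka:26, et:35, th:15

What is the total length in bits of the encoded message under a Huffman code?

Build the Huffman tree bottom-up:
merge be(4) and th(15): 19
merge 19 and ka(26): 45
merge et(35) and io(38): 73
merge 45 and 73: 118
The encoded length is the sum of every internal node's weight: 19 + 45 + 73 + 118 = 255 bits.

255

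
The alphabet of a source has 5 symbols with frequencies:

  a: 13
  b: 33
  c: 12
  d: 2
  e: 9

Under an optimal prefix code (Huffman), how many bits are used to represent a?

2

Build the tree from the bottom:
combine d(2), e(9) → 11
combine 11, c(12) → 23
combine a(13), 23 → 36
combine b(33), 36 → 69
The subtree containing a is merged 2 times, so code length = 2.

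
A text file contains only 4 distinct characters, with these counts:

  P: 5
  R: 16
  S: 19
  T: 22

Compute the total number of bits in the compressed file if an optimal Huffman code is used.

Greedily combine the two least-frequent nodes:
P(5) + R(16) → 21
S(19) + 21 → 40
T(22) + 40 → 62
Each symbol's bit-cost is frequency × depth; summing gives 123 bits (equivalently 21 + 40 + 62).

123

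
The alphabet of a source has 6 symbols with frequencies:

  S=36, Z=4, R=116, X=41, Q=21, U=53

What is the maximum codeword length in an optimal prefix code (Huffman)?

4

Merge the two lowest-weight nodes at each step:
combine Z(4), Q(21) → 25
combine 25, S(36) → 61
combine X(41), U(53) → 94
combine 61, 94 → 155
combine R(116), 155 → 271
The first pair merged (Z, Q) ends up deepest, at depth 4.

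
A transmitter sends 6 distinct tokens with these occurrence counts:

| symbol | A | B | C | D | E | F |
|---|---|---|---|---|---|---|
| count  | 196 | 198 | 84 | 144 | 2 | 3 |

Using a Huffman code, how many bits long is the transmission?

1348

Greedily combine the two least-frequent nodes:
merge E(2) and F(3): 5
merge 5 and C(84): 89
merge 89 and D(144): 233
merge A(196) and B(198): 394
merge 233 and 394: 627
Each symbol's bit-cost is frequency × depth; summing gives 1348 bits (equivalently 5 + 89 + 233 + 394 + 627).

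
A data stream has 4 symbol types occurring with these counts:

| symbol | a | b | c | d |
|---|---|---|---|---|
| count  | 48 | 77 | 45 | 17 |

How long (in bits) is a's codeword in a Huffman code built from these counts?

2

Build the tree from the bottom:
merge d(17) and c(45): 62
merge a(48) and 62: 110
merge b(77) and 110: 187
The subtree containing a is merged 2 times, so code length = 2.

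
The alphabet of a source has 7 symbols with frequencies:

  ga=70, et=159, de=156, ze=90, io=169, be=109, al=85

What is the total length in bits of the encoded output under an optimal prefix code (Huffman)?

Greedily combine the two least-frequent nodes:
ga(70) + al(85) → 155
ze(90) + be(109) → 199
155 + de(156) → 311
et(159) + io(169) → 328
199 + 311 → 510
328 + 510 → 838
Each symbol's bit-cost is frequency × depth; summing gives 2341 bits (equivalently 155 + 199 + 311 + 328 + 510 + 838).

2341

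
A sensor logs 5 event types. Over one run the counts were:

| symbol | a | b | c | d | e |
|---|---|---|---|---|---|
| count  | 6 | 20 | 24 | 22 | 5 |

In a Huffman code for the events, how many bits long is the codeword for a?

Repeatedly merge the two smallest:
merge e(5) and a(6): 11
merge 11 and b(20): 31
merge d(22) and c(24): 46
merge 31 and 46: 77
a sits 3 levels below the root, so its codeword is 3 bits.

3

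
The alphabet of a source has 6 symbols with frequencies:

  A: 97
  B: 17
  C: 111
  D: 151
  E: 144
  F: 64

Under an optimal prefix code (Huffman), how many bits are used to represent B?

4

Repeatedly merge the two smallest:
combine B(17), F(64) → 81
combine 81, A(97) → 178
combine C(111), E(144) → 255
combine D(151), 178 → 329
combine 255, 329 → 584
B sits 4 levels below the root, so its codeword is 4 bits.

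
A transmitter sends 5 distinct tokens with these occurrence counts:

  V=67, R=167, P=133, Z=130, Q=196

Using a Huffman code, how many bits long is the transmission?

Greedily combine the two least-frequent nodes:
merge V(67) and Z(130): 197
merge P(133) and R(167): 300
merge Q(196) and 197: 393
merge 300 and 393: 693
Total encoded bits = sum of merged weights = 197 + 300 + 393 + 693 = 1583.

1583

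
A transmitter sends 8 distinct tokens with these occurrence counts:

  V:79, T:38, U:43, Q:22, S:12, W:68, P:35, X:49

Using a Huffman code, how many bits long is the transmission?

Build the Huffman tree bottom-up:
S(12) + Q(22) → 34
34 + P(35) → 69
T(38) + U(43) → 81
X(49) + W(68) → 117
69 + V(79) → 148
81 + 117 → 198
148 + 198 → 346
The encoded length is the sum of every internal node's weight: 34 + 69 + 81 + 117 + 148 + 198 + 346 = 993 bits.

993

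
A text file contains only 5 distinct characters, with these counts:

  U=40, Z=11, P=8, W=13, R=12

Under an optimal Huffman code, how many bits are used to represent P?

3

Repeatedly merge the two smallest:
P(8) + Z(11) → 19
R(12) + W(13) → 25
19 + 25 → 44
U(40) + 44 → 84
P sits 3 levels below the root, so its codeword is 3 bits.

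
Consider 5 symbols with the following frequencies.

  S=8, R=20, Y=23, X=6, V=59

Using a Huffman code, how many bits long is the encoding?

Greedily combine the two least-frequent nodes:
combine X(6), S(8) → 14
combine 14, R(20) → 34
combine Y(23), 34 → 57
combine 57, V(59) → 116
Total encoded bits = sum of merged weights = 14 + 34 + 57 + 116 = 221.

221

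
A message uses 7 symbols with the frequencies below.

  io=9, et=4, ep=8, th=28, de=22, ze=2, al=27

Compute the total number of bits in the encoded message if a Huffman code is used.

243

Merge the two smallest weights repeatedly:
combine ze(2), et(4) → 6
combine 6, ep(8) → 14
combine io(9), 14 → 23
combine de(22), 23 → 45
combine al(27), th(28) → 55
combine 45, 55 → 100
Each symbol's bit-cost is frequency × depth; summing gives 243 bits (equivalently 6 + 14 + 23 + 45 + 55 + 100).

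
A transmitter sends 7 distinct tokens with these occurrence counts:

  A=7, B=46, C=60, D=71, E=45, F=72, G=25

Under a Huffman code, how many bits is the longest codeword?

Merge the two lowest-weight nodes at each step:
combine A(7), G(25) → 32
combine 32, E(45) → 77
combine B(46), C(60) → 106
combine D(71), F(72) → 143
combine 77, 106 → 183
combine 143, 183 → 326
Maximum depth reached is 4.

4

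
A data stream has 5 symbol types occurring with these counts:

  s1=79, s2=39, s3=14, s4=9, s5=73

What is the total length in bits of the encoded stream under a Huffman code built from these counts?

434

Merge the two smallest weights repeatedly:
merge s4(9) and s3(14): 23
merge 23 and s2(39): 62
merge 62 and s5(73): 135
merge s1(79) and 135: 214
Each symbol's bit-cost is frequency × depth; summing gives 434 bits (equivalently 23 + 62 + 135 + 214).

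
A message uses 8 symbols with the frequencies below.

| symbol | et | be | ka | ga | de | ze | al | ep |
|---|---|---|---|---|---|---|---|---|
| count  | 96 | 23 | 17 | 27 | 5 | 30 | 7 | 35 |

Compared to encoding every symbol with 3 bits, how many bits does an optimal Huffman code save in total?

101

Fixed-length: 3 bits × 240 symbols = 720 bits.
Huffman merges:
combine de(5), al(7) → 12
combine 12, ka(17) → 29
combine be(23), ga(27) → 50
combine 29, ze(30) → 59
combine ep(35), 50 → 85
combine 59, 85 → 144
combine et(96), 144 → 240
Huffman total = 12 + 29 + 50 + 59 + 85 + 144 + 240 = 619 bits.
Saving = 720 − 619 = 101 bits.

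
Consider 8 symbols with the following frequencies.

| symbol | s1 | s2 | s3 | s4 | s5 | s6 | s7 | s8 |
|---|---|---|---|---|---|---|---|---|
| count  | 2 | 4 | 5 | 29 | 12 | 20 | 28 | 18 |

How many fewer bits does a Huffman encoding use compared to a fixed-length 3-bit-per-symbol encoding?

Fixed-length: 3 bits × 118 symbols = 354 bits.
Huffman merges:
merge s1(2) and s2(4): 6
merge s3(5) and 6: 11
merge 11 and s5(12): 23
merge s8(18) and s6(20): 38
merge 23 and s7(28): 51
merge s4(29) and 38: 67
merge 51 and 67: 118
Huffman total = 6 + 11 + 23 + 38 + 51 + 67 + 118 = 314 bits.
Saving = 354 − 314 = 40 bits.

40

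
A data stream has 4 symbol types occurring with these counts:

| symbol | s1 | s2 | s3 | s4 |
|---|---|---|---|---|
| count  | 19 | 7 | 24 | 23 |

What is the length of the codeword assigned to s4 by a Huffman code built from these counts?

2

Repeatedly merge the two smallest:
merge s2(7) and s1(19): 26
merge s4(23) and s3(24): 47
merge 26 and 47: 73
s4's leaf is at depth 2, giving a 2-bit codeword.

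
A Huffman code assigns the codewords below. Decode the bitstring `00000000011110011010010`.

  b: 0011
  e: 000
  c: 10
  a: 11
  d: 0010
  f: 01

eeeaabfd

Read left to right; each codeword is recognised as soon as it completes (prefix code):
  000→e | 000→e | 000→e | 11→a | 11→a | 0011→b | 01→f | 0010→d
Decoded message: eeeaabfd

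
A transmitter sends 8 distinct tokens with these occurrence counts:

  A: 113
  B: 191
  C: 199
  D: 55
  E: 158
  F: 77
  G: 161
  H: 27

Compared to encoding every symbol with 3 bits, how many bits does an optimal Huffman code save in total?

149

Fixed-length: 3 bits × 981 symbols = 2943 bits.
Huffman merges:
merge H(27) and D(55): 82
merge F(77) and 82: 159
merge A(113) and E(158): 271
merge 159 and G(161): 320
merge B(191) and C(199): 390
merge 271 and 320: 591
merge 390 and 591: 981
Huffman total = 82 + 159 + 271 + 320 + 390 + 591 + 981 = 2794 bits.
Saving = 2943 − 2794 = 149 bits.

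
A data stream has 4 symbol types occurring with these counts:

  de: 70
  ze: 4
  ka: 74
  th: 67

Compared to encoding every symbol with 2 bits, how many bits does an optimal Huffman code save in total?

Fixed-length: 2 bits × 215 symbols = 430 bits.
Huffman merges:
ze(4) + th(67) → 71
de(70) + 71 → 141
ka(74) + 141 → 215
Huffman total = 71 + 141 + 215 = 427 bits.
Saving = 430 − 427 = 3 bits.

3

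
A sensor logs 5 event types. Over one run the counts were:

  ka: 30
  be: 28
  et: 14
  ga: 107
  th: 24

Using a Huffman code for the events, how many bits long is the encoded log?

395

Greedily combine the two least-frequent nodes:
et(14) + th(24) → 38
be(28) + ka(30) → 58
38 + 58 → 96
96 + ga(107) → 203
Each symbol's bit-cost is frequency × depth; summing gives 395 bits (equivalently 38 + 58 + 96 + 203).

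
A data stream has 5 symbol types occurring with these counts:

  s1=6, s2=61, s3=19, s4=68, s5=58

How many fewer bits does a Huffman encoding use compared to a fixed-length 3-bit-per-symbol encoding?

Fixed-length: 3 bits × 212 symbols = 636 bits.
Huffman merges:
combine s1(6), s3(19) → 25
combine 25, s5(58) → 83
combine s2(61), s4(68) → 129
combine 83, 129 → 212
Huffman total = 25 + 83 + 129 + 212 = 449 bits.
Saving = 636 − 449 = 187 bits.

187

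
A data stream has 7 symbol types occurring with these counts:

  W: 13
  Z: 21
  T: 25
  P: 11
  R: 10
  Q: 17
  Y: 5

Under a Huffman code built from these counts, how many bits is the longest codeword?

4

Merge the two lowest-weight nodes at each step:
Y(5) + R(10) → 15
P(11) + W(13) → 24
15 + Q(17) → 32
Z(21) + 24 → 45
T(25) + 32 → 57
45 + 57 → 102
The rarest symbols sit at the bottom; the longest codeword is 4 bits.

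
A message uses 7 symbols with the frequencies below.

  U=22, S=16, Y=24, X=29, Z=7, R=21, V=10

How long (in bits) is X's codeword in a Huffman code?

2

Build the tree from the bottom:
Z(7) + V(10) → 17
S(16) + 17 → 33
R(21) + U(22) → 43
Y(24) + X(29) → 53
33 + 43 → 76
53 + 76 → 129
X's leaf is at depth 2, giving a 2-bit codeword.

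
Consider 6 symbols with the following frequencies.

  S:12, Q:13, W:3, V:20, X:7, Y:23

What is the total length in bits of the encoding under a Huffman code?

Greedily combine the two least-frequent nodes:
merge W(3) and X(7): 10
merge 10 and S(12): 22
merge Q(13) and V(20): 33
merge 22 and Y(23): 45
merge 33 and 45: 78
Each symbol's bit-cost is frequency × depth; summing gives 188 bits (equivalently 10 + 22 + 33 + 45 + 78).

188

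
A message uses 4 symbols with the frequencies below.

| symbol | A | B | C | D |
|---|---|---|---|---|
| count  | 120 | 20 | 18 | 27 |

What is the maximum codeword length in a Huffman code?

Merge the two lowest-weight nodes at each step:
combine C(18), B(20) → 38
combine D(27), 38 → 65
combine 65, A(120) → 185
The rarest symbols sit at the bottom; the longest codeword is 3 bits.

3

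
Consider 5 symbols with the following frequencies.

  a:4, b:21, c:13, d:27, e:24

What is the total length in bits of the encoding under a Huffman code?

195

Build the Huffman tree bottom-up:
merge a(4) and c(13): 17
merge 17 and b(21): 38
merge e(24) and d(27): 51
merge 38 and 51: 89
Each symbol's bit-cost is frequency × depth; summing gives 195 bits (equivalently 17 + 38 + 51 + 89).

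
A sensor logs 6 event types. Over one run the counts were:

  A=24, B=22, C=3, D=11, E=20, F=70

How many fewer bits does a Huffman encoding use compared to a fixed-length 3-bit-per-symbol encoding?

Fixed-length: 3 bits × 150 symbols = 450 bits.
Huffman merges:
C(3) + D(11) → 14
14 + E(20) → 34
B(22) + A(24) → 46
34 + 46 → 80
F(70) + 80 → 150
Huffman total = 14 + 34 + 46 + 80 + 150 = 324 bits.
Saving = 450 − 324 = 126 bits.

126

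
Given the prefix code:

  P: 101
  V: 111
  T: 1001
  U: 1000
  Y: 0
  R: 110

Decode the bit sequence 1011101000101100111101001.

PRUPTVYT

Read left to right; each codeword is recognised as soon as it completes (prefix code):
  101→P | 110→R | 1000→U | 101→P | 1001→T | 111→V | 0→Y | 1001→T
Decoded message: PRUPTVYT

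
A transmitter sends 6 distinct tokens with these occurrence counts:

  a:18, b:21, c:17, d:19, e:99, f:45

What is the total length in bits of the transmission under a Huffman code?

Build the Huffman tree bottom-up:
combine c(17), a(18) → 35
combine d(19), b(21) → 40
combine 35, 40 → 75
combine f(45), 75 → 120
combine e(99), 120 → 219
Each symbol's bit-cost is frequency × depth; summing gives 489 bits (equivalently 35 + 40 + 75 + 120 + 219).

489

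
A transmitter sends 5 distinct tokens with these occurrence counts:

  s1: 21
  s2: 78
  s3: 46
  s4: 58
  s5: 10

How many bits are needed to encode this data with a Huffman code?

456

Greedily combine the two least-frequent nodes:
s5(10) + s1(21) → 31
31 + s3(46) → 77
s4(58) + 77 → 135
s2(78) + 135 → 213
Each symbol's bit-cost is frequency × depth; summing gives 456 bits (equivalently 31 + 77 + 135 + 213).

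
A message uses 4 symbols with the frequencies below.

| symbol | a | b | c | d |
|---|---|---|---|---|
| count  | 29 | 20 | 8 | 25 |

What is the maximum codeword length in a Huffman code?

Merge the two lowest-weight nodes at each step:
merge c(8) and b(20): 28
merge d(25) and 28: 53
merge a(29) and 53: 82
The rarest symbols sit at the bottom; the longest codeword is 3 bits.

3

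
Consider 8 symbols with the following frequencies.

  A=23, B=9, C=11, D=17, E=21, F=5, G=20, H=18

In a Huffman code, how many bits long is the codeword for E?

3

Build the tree from the bottom:
merge F(5) and B(9): 14
merge C(11) and 14: 25
merge D(17) and H(18): 35
merge G(20) and E(21): 41
merge A(23) and 25: 48
merge 35 and 41: 76
merge 48 and 76: 124
E sits 3 levels below the root, so its codeword is 3 bits.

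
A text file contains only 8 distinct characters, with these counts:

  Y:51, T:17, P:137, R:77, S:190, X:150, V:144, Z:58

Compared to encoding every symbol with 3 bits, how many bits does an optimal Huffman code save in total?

Fixed-length: 3 bits × 824 symbols = 2472 bits.
Huffman merges:
T(17) + Y(51) → 68
Z(58) + 68 → 126
R(77) + 126 → 203
P(137) + V(144) → 281
X(150) + S(190) → 340
203 + 281 → 484
340 + 484 → 824
Huffman total = 68 + 126 + 203 + 281 + 340 + 484 + 824 = 2326 bits.
Saving = 2472 − 2326 = 146 bits.

146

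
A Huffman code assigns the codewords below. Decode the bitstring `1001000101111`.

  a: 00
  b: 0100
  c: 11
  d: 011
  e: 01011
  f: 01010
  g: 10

gbec

Read left to right; each codeword is recognised as soon as it completes (prefix code):
  10→g | 0100→b | 01011→e | 11→c
Decoded message: gbec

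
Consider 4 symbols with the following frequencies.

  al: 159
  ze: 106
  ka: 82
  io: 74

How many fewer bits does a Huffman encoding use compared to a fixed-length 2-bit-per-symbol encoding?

Fixed-length: 2 bits × 421 symbols = 842 bits.
Huffman merges:
combine io(74), ka(82) → 156
combine ze(106), 156 → 262
combine al(159), 262 → 421
Huffman total = 156 + 262 + 421 = 839 bits.
Saving = 842 − 839 = 3 bits.

3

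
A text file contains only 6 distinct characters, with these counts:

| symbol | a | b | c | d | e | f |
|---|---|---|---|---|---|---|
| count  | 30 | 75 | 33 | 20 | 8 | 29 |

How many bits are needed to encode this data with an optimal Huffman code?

463

Greedily combine the two least-frequent nodes:
e(8) + d(20) → 28
28 + f(29) → 57
a(30) + c(33) → 63
57 + 63 → 120
b(75) + 120 → 195
Total encoded bits = sum of merged weights = 28 + 57 + 63 + 120 + 195 = 463.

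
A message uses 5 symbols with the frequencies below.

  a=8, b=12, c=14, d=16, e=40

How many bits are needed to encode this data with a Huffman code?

Build the Huffman tree bottom-up:
a(8) + b(12) → 20
c(14) + d(16) → 30
20 + 30 → 50
e(40) + 50 → 90
The encoded length is the sum of every internal node's weight: 20 + 30 + 50 + 90 = 190 bits.

190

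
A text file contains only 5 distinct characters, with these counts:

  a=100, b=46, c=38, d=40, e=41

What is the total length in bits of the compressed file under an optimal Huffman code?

Greedily combine the two least-frequent nodes:
combine c(38), d(40) → 78
combine e(41), b(46) → 87
combine 78, 87 → 165
combine a(100), 165 → 265
Each symbol's bit-cost is frequency × depth; summing gives 595 bits (equivalently 78 + 87 + 165 + 265).

595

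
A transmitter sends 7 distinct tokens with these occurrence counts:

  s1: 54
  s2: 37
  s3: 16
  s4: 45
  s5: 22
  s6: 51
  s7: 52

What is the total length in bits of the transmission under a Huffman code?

Merge the two smallest weights repeatedly:
merge s3(16) and s5(22): 38
merge s2(37) and 38: 75
merge s4(45) and s6(51): 96
merge s7(52) and s1(54): 106
merge 75 and 96: 171
merge 106 and 171: 277
Total encoded bits = sum of merged weights = 38 + 75 + 96 + 106 + 171 + 277 = 763.

763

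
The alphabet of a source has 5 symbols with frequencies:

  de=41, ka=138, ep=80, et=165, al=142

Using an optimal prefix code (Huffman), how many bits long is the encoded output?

Merge the two smallest weights repeatedly:
combine de(41), ep(80) → 121
combine 121, ka(138) → 259
combine al(142), et(165) → 307
combine 259, 307 → 566
Total encoded bits = sum of merged weights = 121 + 259 + 307 + 566 = 1253.

1253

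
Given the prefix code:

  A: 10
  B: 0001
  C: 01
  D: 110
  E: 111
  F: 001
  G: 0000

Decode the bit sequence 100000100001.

AGAB

Read left to right; each codeword is recognised as soon as it completes (prefix code):
  10→A | 0000→G | 10→A | 0001→B
Decoded message: AGAB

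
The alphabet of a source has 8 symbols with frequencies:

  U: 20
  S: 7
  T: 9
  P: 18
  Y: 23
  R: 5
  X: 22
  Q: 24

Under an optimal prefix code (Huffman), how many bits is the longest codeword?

Merge the two lowest-weight nodes at each step:
combine R(5), S(7) → 12
combine T(9), 12 → 21
combine P(18), U(20) → 38
combine 21, X(22) → 43
combine Y(23), Q(24) → 47
combine 38, 43 → 81
combine 47, 81 → 128
The rarest symbols sit at the bottom; the longest codeword is 5 bits.

5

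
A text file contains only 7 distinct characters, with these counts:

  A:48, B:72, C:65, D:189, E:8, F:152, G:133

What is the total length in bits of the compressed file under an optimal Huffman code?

1704

Build the Huffman tree bottom-up:
E(8) + A(48) → 56
56 + C(65) → 121
B(72) + 121 → 193
G(133) + F(152) → 285
D(189) + 193 → 382
285 + 382 → 667
The encoded length is the sum of every internal node's weight: 56 + 121 + 193 + 285 + 382 + 667 = 1704 bits.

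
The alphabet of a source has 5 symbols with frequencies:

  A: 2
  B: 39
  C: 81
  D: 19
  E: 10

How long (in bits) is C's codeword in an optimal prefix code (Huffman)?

Build the tree from the bottom:
A(2) + E(10) → 12
12 + D(19) → 31
31 + B(39) → 70
70 + C(81) → 151
C is merged only at the final step, so code length = 1.

1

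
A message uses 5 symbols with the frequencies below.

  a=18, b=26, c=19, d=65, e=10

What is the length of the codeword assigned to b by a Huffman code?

Huffman merges, smallest pair first:
combine e(10), a(18) → 28
combine c(19), b(26) → 45
combine 28, 45 → 73
combine d(65), 73 → 138
The subtree containing b is merged 3 times, so code length = 3.

3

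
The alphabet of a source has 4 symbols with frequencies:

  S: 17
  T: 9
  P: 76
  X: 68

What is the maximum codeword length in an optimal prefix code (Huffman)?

Merge the two lowest-weight nodes at each step:
T(9) + S(17) → 26
26 + X(68) → 94
P(76) + 94 → 170
The first pair merged (T, S) ends up deepest, at depth 3.

3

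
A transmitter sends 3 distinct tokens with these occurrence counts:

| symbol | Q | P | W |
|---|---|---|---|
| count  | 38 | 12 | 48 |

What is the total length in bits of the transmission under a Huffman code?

148

Build the Huffman tree bottom-up:
P(12) + Q(38) → 50
W(48) + 50 → 98
Each symbol's bit-cost is frequency × depth; summing gives 148 bits (equivalently 50 + 98).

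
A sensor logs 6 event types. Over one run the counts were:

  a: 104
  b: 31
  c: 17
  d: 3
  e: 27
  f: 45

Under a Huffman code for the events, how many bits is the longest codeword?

Merge the two lowest-weight nodes at each step:
d(3) + c(17) → 20
20 + e(27) → 47
b(31) + f(45) → 76
47 + 76 → 123
a(104) + 123 → 227
The first pair merged (d, c) ends up deepest, at depth 4.

4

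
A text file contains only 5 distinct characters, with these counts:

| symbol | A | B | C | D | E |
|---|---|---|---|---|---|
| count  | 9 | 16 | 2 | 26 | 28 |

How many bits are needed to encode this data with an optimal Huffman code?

Merge the two smallest weights repeatedly:
merge C(2) and A(9): 11
merge 11 and B(16): 27
merge D(26) and 27: 53
merge E(28) and 53: 81
Total encoded bits = sum of merged weights = 11 + 27 + 53 + 81 = 172.

172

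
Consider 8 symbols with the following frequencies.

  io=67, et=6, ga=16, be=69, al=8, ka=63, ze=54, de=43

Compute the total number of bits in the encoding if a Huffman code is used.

886

Merge the two smallest weights repeatedly:
et(6) + al(8) → 14
14 + ga(16) → 30
30 + de(43) → 73
ze(54) + ka(63) → 117
io(67) + be(69) → 136
73 + 117 → 190
136 + 190 → 326
Total encoded bits = sum of merged weights = 14 + 30 + 73 + 117 + 136 + 190 + 326 = 886.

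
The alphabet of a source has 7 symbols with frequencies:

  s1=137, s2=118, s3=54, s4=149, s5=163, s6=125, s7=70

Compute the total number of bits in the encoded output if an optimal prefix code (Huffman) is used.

2260

Merge the two smallest weights repeatedly:
combine s3(54), s7(70) → 124
combine s2(118), 124 → 242
combine s6(125), s1(137) → 262
combine s4(149), s5(163) → 312
combine 242, 262 → 504
combine 312, 504 → 816
Total encoded bits = sum of merged weights = 124 + 242 + 262 + 312 + 504 + 816 = 2260.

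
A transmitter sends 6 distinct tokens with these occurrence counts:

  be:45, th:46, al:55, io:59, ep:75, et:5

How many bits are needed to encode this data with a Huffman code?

716

Greedily combine the two least-frequent nodes:
merge et(5) and be(45): 50
merge th(46) and 50: 96
merge al(55) and io(59): 114
merge ep(75) and 96: 171
merge 114 and 171: 285
Total encoded bits = sum of merged weights = 50 + 96 + 114 + 171 + 285 = 716.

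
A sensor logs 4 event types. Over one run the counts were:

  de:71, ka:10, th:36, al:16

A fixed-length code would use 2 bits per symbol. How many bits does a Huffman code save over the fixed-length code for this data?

Fixed-length: 2 bits × 133 symbols = 266 bits.
Huffman merges:
combine ka(10), al(16) → 26
combine 26, th(36) → 62
combine 62, de(71) → 133
Huffman total = 26 + 62 + 133 = 221 bits.
Saving = 266 − 221 = 45 bits.

45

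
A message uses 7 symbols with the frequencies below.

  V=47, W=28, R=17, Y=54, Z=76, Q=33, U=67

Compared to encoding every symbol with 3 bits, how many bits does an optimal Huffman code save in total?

98

Fixed-length: 3 bits × 322 symbols = 966 bits.
Huffman merges:
R(17) + W(28) → 45
Q(33) + 45 → 78
V(47) + Y(54) → 101
U(67) + Z(76) → 143
78 + 101 → 179
143 + 179 → 322
Huffman total = 45 + 78 + 101 + 143 + 179 + 322 = 868 bits.
Saving = 966 − 868 = 98 bits.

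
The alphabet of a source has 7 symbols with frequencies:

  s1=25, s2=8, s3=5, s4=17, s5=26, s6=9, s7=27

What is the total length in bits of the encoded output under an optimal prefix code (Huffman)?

308

Merge the two smallest weights repeatedly:
merge s3(5) and s2(8): 13
merge s6(9) and 13: 22
merge s4(17) and 22: 39
merge s1(25) and s5(26): 51
merge s7(27) and 39: 66
merge 51 and 66: 117
Total encoded bits = sum of merged weights = 13 + 22 + 39 + 51 + 66 + 117 = 308.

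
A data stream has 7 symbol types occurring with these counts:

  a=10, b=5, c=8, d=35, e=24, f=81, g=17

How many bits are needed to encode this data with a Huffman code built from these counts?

Merge the two smallest weights repeatedly:
merge b(5) and c(8): 13
merge a(10) and 13: 23
merge g(17) and 23: 40
merge e(24) and d(35): 59
merge 40 and 59: 99
merge f(81) and 99: 180
Each symbol's bit-cost is frequency × depth; summing gives 414 bits (equivalently 13 + 23 + 40 + 59 + 99 + 180).

414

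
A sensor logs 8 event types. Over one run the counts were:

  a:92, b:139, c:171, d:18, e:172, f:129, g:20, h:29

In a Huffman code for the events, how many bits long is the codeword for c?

Huffman merges, smallest pair first:
d(18) + g(20) → 38
h(29) + 38 → 67
67 + a(92) → 159
f(129) + b(139) → 268
159 + c(171) → 330
e(172) + 268 → 440
330 + 440 → 770
c sits 2 levels below the root, so its codeword is 2 bits.

2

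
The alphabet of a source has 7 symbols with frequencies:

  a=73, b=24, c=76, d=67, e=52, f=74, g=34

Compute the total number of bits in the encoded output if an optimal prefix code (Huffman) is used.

1108

Merge the two smallest weights repeatedly:
b(24) + g(34) → 58
e(52) + 58 → 110
d(67) + a(73) → 140
f(74) + c(76) → 150
110 + 140 → 250
150 + 250 → 400
Each symbol's bit-cost is frequency × depth; summing gives 1108 bits (equivalently 58 + 110 + 140 + 150 + 250 + 400).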